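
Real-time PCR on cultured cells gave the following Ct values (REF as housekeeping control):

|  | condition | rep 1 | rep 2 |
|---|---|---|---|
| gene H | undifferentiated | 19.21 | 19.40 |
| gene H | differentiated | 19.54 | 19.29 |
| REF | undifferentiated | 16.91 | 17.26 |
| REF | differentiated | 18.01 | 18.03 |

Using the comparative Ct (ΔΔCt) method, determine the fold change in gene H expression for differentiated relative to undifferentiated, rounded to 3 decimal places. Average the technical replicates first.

Mean Ct: gene H undifferentiated 19.305; gene H differentiated 19.415; REF undifferentiated 17.085; REF differentiated 18.020
ΔCt(undifferentiated) = 19.305 − 17.085 = 2.220
ΔCt(differentiated) = 19.415 − 18.020 = 1.395
ΔΔCt = 1.395 − 2.220 = -0.825
Fold change = 2^(−(-0.825)) = 2^0.825 = 1.7715

1.772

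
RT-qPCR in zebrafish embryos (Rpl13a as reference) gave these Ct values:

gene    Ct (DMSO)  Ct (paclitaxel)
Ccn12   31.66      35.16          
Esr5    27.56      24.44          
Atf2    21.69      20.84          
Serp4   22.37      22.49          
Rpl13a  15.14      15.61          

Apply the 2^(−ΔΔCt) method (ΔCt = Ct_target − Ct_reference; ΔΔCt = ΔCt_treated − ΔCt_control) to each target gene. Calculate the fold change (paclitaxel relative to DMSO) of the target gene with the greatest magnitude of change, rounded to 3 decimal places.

Ccn12: ΔΔCt = (35.16−15.61) − (31.66−15.14) = 19.55 − 16.52 = 3.03; fold change = 2^-3.03 = 0.122
Esr5: ΔΔCt = (24.44−15.61) − (27.56−15.14) = 8.83 − 12.42 = -3.59; fold change = 2^3.59 = 12.042
Atf2: ΔΔCt = (20.84−15.61) − (21.69−15.14) = 5.23 − 6.55 = -1.32; fold change = 2^1.32 = 2.497
Serp4: ΔΔCt = (22.49−15.61) − (22.37−15.14) = 6.88 − 7.23 = -0.35; fold change = 2^0.35 = 1.275
Esr5 has the largest |ΔΔCt| = 3.59.

12.042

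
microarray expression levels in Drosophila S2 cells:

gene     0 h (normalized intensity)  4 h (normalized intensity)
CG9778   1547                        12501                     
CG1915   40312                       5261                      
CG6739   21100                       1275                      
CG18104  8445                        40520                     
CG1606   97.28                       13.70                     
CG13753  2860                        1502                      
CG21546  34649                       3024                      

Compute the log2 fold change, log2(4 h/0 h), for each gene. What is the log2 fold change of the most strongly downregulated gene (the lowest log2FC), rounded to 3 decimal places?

-4.049

log2(12501/1547) = 3.014  (CG9778)
log2(5261/40312) = -2.938  (CG1915)
log2(1275/21100) = -4.049  (CG6739)
log2(40520/8445) = 2.262  (CG18104)
log2(13.70/97.28) = -2.828  (CG1606)
log2(1502/2860) = -0.929  (CG13753)
log2(3024/34649) = -3.518  (CG21546)
CG6739 is most strongly downregulated.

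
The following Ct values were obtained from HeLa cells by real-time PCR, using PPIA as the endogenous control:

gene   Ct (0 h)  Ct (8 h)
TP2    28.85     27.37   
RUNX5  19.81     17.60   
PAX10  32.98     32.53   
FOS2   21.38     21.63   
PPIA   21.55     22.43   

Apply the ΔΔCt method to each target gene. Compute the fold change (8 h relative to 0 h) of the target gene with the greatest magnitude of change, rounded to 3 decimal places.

8.515

TP2: ΔΔCt = (27.37−22.43) − (28.85−21.55) = 4.94 − 7.30 = -2.36; fold change = 2^2.36 = 5.134
RUNX5: ΔΔCt = (17.60−22.43) − (19.81−21.55) = -4.83 − (-1.74) = -3.09; fold change = 2^3.09 = 8.515
PAX10: ΔΔCt = (32.53−22.43) − (32.98−21.55) = 10.10 − 11.43 = -1.33; fold change = 2^1.33 = 2.514
FOS2: ΔΔCt = (21.63−22.43) − (21.38−21.55) = -0.80 − (-0.17) = -0.63; fold change = 2^0.63 = 1.548
RUNX5 has the largest |ΔΔCt| = 3.09.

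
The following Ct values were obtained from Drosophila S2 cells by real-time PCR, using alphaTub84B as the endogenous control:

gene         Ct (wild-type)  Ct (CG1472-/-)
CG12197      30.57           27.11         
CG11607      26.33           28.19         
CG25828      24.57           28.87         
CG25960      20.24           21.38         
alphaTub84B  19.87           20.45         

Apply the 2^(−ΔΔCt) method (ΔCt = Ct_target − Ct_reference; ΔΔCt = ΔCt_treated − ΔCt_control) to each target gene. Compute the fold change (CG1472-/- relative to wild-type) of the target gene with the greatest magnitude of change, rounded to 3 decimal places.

CG12197: ΔΔCt = (27.11−20.45) − (30.57−19.87) = 6.66 − 10.70 = -4.04; fold change = 2^4.04 = 16.450
CG11607: ΔΔCt = (28.19−20.45) − (26.33−19.87) = 7.74 − 6.46 = 1.28; fold change = 2^-1.28 = 0.412
CG25828: ΔΔCt = (28.87−20.45) − (24.57−19.87) = 8.42 − 4.70 = 3.72; fold change = 2^-3.72 = 0.076
CG25960: ΔΔCt = (21.38−20.45) − (20.24−19.87) = 0.93 − 0.37 = 0.56; fold change = 2^-0.56 = 0.678
CG12197 has the largest |ΔΔCt| = 4.04.

16.450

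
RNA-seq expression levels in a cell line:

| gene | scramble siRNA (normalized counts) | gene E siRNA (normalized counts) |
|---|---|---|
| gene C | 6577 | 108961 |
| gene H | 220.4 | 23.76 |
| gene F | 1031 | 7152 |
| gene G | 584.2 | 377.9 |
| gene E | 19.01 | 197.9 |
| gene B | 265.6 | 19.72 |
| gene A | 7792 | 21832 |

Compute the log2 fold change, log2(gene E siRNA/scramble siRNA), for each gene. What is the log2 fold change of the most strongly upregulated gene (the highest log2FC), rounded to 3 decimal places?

log2(108961/6577) = 4.050  (gene C)
log2(23.76/220.4) = -3.214  (gene H)
log2(7152/1031) = 2.794  (gene F)
log2(377.9/584.2) = -0.628  (gene G)
log2(197.9/19.01) = 3.380  (gene E)
log2(19.72/265.6) = -3.752  (gene B)
log2(21832/7792) = 1.486  (gene A)
gene C is most strongly upregulated.

4.050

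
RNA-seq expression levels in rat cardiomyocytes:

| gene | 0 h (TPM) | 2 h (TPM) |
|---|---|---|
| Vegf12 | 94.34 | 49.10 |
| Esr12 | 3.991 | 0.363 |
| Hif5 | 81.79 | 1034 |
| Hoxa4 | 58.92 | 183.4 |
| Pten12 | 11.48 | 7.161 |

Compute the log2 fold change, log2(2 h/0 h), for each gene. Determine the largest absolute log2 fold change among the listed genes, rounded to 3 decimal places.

log2(49.10/94.34) = -0.942  (Vegf12)
log2(0.363/3.991) = -3.459  (Esr12)
log2(1034/81.79) = 3.660  (Hif5)
log2(183.4/58.92) = 1.638  (Hoxa4)
log2(7.161/11.48) = -0.681  (Pten12)
The largest magnitude belongs to Hif5.

3.660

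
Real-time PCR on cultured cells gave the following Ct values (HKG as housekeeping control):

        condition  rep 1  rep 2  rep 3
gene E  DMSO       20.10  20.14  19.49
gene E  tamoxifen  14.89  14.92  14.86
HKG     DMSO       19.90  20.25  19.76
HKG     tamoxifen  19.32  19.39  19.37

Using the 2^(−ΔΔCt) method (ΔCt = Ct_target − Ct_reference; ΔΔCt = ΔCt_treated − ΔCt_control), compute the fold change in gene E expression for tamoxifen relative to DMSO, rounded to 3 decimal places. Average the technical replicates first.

21.259

Mean Ct: gene E DMSO 19.910; gene E tamoxifen 14.890; HKG DMSO 19.970; HKG tamoxifen 19.360
ΔCt(DMSO) = 19.910 − 19.970 = -0.060
ΔCt(tamoxifen) = 14.890 − 19.360 = -4.470
ΔΔCt = -4.470 − (-0.060) = -4.410
Fold change = 2^(−(-4.410)) = 2^4.410 = 21.2590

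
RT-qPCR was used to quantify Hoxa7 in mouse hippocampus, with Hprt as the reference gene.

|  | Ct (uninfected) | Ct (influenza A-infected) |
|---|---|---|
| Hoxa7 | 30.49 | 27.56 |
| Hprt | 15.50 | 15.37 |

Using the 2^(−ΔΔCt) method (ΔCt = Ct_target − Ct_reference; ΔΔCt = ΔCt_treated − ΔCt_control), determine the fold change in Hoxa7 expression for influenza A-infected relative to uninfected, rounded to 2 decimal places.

ΔCt(uninfected) = 30.490 − 15.500 = 14.990
ΔCt(influenza A-infected) = 27.560 − 15.370 = 12.190
ΔΔCt = 12.190 − 14.990 = -2.800
Fold change = 2^(−(-2.800)) = 2^2.800 = 6.964

6.96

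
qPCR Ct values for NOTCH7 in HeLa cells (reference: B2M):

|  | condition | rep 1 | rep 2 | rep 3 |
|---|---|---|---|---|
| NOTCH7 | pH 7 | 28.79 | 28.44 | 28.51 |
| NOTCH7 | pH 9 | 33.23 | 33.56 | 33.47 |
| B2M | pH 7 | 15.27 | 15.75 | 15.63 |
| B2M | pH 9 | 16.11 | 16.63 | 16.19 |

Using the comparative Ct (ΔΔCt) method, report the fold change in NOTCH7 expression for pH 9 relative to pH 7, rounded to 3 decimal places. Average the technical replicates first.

0.059

Mean Ct: NOTCH7 pH 7 28.580; NOTCH7 pH 9 33.420; B2M pH 7 15.550; B2M pH 9 16.310
ΔCt(pH 7) = 28.580 − 15.550 = 13.030
ΔCt(pH 9) = 33.420 − 16.310 = 17.110
ΔΔCt = 17.110 − 13.030 = 4.080
Fold change = 2^(−4.080) = 0.0591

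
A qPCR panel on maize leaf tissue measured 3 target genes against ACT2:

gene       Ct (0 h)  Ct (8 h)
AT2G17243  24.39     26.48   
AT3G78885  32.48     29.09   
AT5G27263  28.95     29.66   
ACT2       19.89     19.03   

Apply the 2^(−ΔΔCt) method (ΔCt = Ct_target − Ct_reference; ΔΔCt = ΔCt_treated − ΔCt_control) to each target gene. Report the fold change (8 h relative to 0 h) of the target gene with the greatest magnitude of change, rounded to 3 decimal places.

0.129

AT2G17243: ΔΔCt = (26.48−19.03) − (24.39−19.89) = 7.45 − 4.50 = 2.95; fold change = 2^-2.95 = 0.129
AT3G78885: ΔΔCt = (29.09−19.03) − (32.48−19.89) = 10.06 − 12.59 = -2.53; fold change = 2^2.53 = 5.776
AT5G27263: ΔΔCt = (29.66−19.03) − (28.95−19.89) = 10.63 − 9.06 = 1.57; fold change = 2^-1.57 = 0.337
AT2G17243 has the largest |ΔΔCt| = 2.95.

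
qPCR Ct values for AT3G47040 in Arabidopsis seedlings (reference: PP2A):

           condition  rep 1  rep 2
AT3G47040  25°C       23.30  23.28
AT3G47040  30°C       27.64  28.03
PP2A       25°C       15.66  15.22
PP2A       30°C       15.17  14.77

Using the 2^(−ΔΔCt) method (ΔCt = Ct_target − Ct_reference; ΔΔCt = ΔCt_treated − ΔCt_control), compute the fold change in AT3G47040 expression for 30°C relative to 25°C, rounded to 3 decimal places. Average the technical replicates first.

0.031

Mean Ct: AT3G47040 25°C 23.290; AT3G47040 30°C 27.835; PP2A 25°C 15.440; PP2A 30°C 14.970
ΔCt(25°C) = 23.290 − 15.440 = 7.850
ΔCt(30°C) = 27.835 − 14.970 = 12.865
ΔΔCt = 12.865 − 7.850 = 5.015
Fold change = 2^(−5.015) = 0.0309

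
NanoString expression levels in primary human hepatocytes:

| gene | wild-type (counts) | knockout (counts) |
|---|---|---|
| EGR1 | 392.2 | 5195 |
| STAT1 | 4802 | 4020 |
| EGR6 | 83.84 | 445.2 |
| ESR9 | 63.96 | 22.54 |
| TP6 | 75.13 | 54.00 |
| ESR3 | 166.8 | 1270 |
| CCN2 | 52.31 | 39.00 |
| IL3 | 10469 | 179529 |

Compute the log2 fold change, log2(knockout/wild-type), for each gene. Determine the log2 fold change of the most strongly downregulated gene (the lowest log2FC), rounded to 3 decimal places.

-1.505

log2(5195/392.2) = 3.727  (EGR1)
log2(4020/4802) = -0.256  (STAT1)
log2(445.2/83.84) = 2.409  (EGR6)
log2(22.54/63.96) = -1.505  (ESR9)
log2(54.00/75.13) = -0.476  (TP6)
log2(1270/166.8) = 2.929  (ESR3)
log2(39.00/52.31) = -0.424  (CCN2)
log2(179529/10469) = 4.100  (IL3)
ESR9 is most strongly downregulated.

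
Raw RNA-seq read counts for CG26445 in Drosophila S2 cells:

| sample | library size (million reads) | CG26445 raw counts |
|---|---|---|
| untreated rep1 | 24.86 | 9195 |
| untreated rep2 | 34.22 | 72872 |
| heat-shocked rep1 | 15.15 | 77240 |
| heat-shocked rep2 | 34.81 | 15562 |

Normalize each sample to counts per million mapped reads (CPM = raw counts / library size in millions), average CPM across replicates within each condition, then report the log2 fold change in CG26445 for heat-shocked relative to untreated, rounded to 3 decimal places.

1.150

CPM(untreated rep1) = 9195 / 24.86 = 369.8713
CPM(untreated rep2) = 72872 / 34.22 = 2129.5149
CPM(heat-shocked rep1) = 77240 / 15.15 = 5098.3498
CPM(heat-shocked rep2) = 15562 / 34.81 = 447.0554
mean CPM(untreated) = 1249.6931; mean CPM(heat-shocked) = 2772.7026
Fold change = 2772.7026 / 1249.6931 = 2.21871
log2(2.21871) = 1.1497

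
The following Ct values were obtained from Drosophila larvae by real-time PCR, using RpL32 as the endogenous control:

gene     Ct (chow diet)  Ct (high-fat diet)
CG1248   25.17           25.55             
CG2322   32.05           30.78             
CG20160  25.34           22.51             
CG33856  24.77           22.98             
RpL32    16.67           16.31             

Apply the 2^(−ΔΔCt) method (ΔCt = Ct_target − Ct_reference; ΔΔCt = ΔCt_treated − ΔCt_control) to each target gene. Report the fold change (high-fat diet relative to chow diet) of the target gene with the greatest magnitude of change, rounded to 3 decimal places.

5.540

CG1248: ΔΔCt = (25.55−16.31) − (25.17−16.67) = 9.24 − 8.50 = 0.74; fold change = 2^-0.74 = 0.599
CG2322: ΔΔCt = (30.78−16.31) − (32.05−16.67) = 14.47 − 15.38 = -0.91; fold change = 2^0.91 = 1.879
CG20160: ΔΔCt = (22.51−16.31) − (25.34−16.67) = 6.20 − 8.67 = -2.47; fold change = 2^2.47 = 5.540
CG33856: ΔΔCt = (22.98−16.31) − (24.77−16.67) = 6.67 − 8.10 = -1.43; fold change = 2^1.43 = 2.694
CG20160 has the largest |ΔΔCt| = 2.47.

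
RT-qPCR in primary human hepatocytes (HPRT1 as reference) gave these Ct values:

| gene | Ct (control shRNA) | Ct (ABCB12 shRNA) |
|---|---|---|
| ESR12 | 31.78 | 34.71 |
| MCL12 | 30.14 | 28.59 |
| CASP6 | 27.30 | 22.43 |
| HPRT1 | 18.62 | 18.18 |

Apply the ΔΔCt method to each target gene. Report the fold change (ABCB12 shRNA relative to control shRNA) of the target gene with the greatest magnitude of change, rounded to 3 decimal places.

ESR12: ΔΔCt = (34.71−18.18) − (31.78−18.62) = 16.53 − 13.16 = 3.37; fold change = 2^-3.37 = 0.097
MCL12: ΔΔCt = (28.59−18.18) − (30.14−18.62) = 10.41 − 11.52 = -1.11; fold change = 2^1.11 = 2.158
CASP6: ΔΔCt = (22.43−18.18) − (27.30−18.62) = 4.25 − 8.68 = -4.43; fold change = 2^4.43 = 21.556
CASP6 has the largest |ΔΔCt| = 4.43.

21.556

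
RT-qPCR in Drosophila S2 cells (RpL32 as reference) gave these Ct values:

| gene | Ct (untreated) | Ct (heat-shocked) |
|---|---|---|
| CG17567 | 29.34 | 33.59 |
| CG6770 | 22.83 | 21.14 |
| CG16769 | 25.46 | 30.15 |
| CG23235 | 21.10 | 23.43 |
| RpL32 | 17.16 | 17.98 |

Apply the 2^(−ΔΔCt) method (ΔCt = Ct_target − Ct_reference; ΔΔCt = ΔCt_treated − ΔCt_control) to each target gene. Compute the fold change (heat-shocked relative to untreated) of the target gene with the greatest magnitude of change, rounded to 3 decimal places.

CG17567: ΔΔCt = (33.59−17.98) − (29.34−17.16) = 15.61 − 12.18 = 3.43; fold change = 2^-3.43 = 0.093
CG6770: ΔΔCt = (21.14−17.98) − (22.83−17.16) = 3.16 − 5.67 = -2.51; fold change = 2^2.51 = 5.696
CG16769: ΔΔCt = (30.15−17.98) − (25.46−17.16) = 12.17 − 8.30 = 3.87; fold change = 2^-3.87 = 0.068
CG23235: ΔΔCt = (23.43−17.98) − (21.10−17.16) = 5.45 − 3.94 = 1.51; fold change = 2^-1.51 = 0.351
CG16769 has the largest |ΔΔCt| = 3.87.

0.068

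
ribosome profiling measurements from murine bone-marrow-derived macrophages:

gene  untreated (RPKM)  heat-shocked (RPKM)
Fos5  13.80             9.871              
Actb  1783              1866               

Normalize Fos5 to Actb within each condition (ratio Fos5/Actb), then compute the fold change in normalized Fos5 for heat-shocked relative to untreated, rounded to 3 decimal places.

0.683

Fos5/Actb (untreated) = 13.80 / 1783 = 0.0077398
Fos5/Actb (heat-shocked) = 9.871 / 1866 = 0.0052899
Fold change = 0.0052899 / 0.0077398 = 0.6835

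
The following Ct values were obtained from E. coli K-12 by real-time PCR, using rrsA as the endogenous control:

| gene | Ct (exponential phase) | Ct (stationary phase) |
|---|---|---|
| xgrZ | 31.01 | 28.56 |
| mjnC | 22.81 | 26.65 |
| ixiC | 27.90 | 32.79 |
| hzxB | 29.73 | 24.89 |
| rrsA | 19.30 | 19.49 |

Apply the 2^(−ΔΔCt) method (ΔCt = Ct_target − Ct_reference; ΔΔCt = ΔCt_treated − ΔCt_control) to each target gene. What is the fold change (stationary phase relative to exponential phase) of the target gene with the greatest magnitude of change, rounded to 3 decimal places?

32.672

xgrZ: ΔΔCt = (28.56−19.49) − (31.01−19.30) = 9.07 − 11.71 = -2.64; fold change = 2^2.64 = 6.233
mjnC: ΔΔCt = (26.65−19.49) − (22.81−19.30) = 7.16 − 3.51 = 3.65; fold change = 2^-3.65 = 0.080
ixiC: ΔΔCt = (32.79−19.49) − (27.90−19.30) = 13.30 − 8.60 = 4.70; fold change = 2^-4.70 = 0.038
hzxB: ΔΔCt = (24.89−19.49) − (29.73−19.30) = 5.40 − 10.43 = -5.03; fold change = 2^5.03 = 32.672
hzxB has the largest |ΔΔCt| = 5.03.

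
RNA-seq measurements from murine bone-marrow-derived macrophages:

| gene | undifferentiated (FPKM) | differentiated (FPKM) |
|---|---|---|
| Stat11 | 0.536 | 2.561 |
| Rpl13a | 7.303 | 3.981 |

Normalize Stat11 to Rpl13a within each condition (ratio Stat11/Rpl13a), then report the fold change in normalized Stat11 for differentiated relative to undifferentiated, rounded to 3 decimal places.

8.765

Stat11/Rpl13a (undifferentiated) = 0.536 / 7.303 = 0.073394
Stat11/Rpl13a (differentiated) = 2.561 / 3.981 = 0.64331
Fold change = 0.64331 / 0.073394 = 8.7650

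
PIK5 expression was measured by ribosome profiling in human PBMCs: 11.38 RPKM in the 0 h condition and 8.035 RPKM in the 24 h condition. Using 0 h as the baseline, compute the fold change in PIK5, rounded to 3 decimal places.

Fold change = 8.035 / 11.38 = 0.7061
PIK5 is downregulated.

0.706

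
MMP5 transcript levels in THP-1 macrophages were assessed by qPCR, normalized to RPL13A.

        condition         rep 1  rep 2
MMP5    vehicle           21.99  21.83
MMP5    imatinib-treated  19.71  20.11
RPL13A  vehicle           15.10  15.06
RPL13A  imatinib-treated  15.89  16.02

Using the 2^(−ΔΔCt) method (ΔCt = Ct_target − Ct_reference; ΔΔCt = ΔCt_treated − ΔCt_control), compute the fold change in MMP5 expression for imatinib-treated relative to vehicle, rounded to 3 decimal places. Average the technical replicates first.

Mean Ct: MMP5 vehicle 21.910; MMP5 imatinib-treated 19.910; RPL13A vehicle 15.080; RPL13A imatinib-treated 15.955
ΔCt(vehicle) = 21.910 − 15.080 = 6.830
ΔCt(imatinib-treated) = 19.910 − 15.955 = 3.955
ΔΔCt = 3.955 − 6.830 = -2.875
Fold change = 2^(−(-2.875)) = 2^2.875 = 7.3360

7.336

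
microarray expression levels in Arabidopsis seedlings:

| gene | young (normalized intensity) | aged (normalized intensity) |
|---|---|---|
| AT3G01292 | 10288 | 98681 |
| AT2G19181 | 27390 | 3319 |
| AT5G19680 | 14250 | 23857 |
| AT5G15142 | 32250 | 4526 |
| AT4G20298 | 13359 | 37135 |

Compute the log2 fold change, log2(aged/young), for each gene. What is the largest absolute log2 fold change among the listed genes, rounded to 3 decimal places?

log2(98681/10288) = 3.262  (AT3G01292)
log2(3319/27390) = -3.045  (AT2G19181)
log2(23857/14250) = 0.743  (AT5G19680)
log2(4526/32250) = -2.833  (AT5G15142)
log2(37135/13359) = 1.475  (AT4G20298)
The largest magnitude belongs to AT3G01292.

3.262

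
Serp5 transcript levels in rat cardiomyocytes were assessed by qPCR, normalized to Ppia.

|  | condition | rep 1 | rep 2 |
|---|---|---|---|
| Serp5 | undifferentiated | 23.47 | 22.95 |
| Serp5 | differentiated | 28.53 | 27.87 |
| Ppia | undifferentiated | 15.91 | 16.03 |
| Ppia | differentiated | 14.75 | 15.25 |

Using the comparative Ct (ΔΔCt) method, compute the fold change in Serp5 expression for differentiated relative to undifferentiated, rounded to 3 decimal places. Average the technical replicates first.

Mean Ct: Serp5 undifferentiated 23.210; Serp5 differentiated 28.200; Ppia undifferentiated 15.970; Ppia differentiated 15.000
ΔCt(undifferentiated) = 23.210 − 15.970 = 7.240
ΔCt(differentiated) = 28.200 − 15.000 = 13.200
ΔΔCt = 13.200 − 7.240 = 5.960
Fold change = 2^(−5.960) = 0.0161

0.016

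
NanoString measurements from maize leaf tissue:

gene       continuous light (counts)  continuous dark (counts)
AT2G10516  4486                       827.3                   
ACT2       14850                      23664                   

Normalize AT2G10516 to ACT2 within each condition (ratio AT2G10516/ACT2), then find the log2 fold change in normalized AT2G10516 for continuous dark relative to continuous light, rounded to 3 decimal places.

-3.111

AT2G10516/ACT2 (continuous light) = 4486 / 14850 = 0.30209
AT2G10516/ACT2 (continuous dark) = 827.3 / 23664 = 0.03496
Fold change = 0.03496 / 0.30209 = 0.1157
log2(0.1157) = -3.1112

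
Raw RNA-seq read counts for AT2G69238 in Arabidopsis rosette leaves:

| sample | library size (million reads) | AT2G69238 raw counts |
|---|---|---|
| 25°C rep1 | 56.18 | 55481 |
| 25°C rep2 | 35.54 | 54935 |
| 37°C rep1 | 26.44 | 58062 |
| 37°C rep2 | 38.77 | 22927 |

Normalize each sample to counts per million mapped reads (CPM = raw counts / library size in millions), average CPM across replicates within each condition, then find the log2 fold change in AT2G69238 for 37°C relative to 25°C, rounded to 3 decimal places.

CPM(25°C rep1) = 55481 / 56.18 = 987.5578
CPM(25°C rep2) = 54935 / 35.54 = 1545.7231
CPM(37°C rep1) = 58062 / 26.44 = 2195.9909
CPM(37°C rep2) = 22927 / 38.77 = 591.3593
mean CPM(25°C) = 1266.6405; mean CPM(37°C) = 1393.6751
Fold change = 1393.6751 / 1266.6405 = 1.10029
log2(1.10029) = 0.1379

0.138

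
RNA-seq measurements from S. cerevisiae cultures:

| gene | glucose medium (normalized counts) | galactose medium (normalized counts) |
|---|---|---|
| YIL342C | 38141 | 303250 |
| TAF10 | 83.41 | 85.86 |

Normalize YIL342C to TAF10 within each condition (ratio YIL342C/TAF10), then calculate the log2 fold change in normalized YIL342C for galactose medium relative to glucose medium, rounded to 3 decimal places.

YIL342C/TAF10 (glucose medium) = 38141 / 83.41 = 457.27
YIL342C/TAF10 (galactose medium) = 303250 / 85.86 = 3531.9
Fold change = 3531.9 / 457.27 = 7.7239
log2(7.7239) = 2.9493

2.949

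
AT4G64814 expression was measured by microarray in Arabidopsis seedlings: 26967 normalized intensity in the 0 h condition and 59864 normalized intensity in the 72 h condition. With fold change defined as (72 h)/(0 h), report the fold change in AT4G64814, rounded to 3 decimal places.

2.220

Fold change = 59864 / 26967 = 2.2199
AT4G64814 is upregulated.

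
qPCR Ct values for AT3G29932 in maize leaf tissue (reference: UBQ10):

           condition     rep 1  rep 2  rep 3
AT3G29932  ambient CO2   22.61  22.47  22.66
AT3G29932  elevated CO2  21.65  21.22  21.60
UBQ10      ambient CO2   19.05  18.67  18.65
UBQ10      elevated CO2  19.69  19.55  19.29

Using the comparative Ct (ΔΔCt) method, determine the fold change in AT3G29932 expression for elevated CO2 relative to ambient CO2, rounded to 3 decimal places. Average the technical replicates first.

Mean Ct: AT3G29932 ambient CO2 22.580; AT3G29932 elevated CO2 21.490; UBQ10 ambient CO2 18.790; UBQ10 elevated CO2 19.510
ΔCt(ambient CO2) = 22.580 − 18.790 = 3.790
ΔCt(elevated CO2) = 21.490 − 19.510 = 1.980
ΔΔCt = 1.980 − 3.790 = -1.810
Fold change = 2^(−(-1.810)) = 2^1.810 = 3.5064

3.506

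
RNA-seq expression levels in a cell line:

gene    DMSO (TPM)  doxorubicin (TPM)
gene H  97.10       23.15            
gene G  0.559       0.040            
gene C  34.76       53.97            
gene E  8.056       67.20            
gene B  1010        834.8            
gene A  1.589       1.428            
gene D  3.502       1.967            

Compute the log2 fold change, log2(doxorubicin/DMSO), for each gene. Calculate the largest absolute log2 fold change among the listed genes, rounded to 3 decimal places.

log2(23.15/97.10) = -2.068  (gene H)
log2(0.040/0.559) = -3.805  (gene G)
log2(53.97/34.76) = 0.635  (gene C)
log2(67.20/8.056) = 3.060  (gene E)
log2(834.8/1010) = -0.275  (gene B)
log2(1.428/1.589) = -0.154  (gene A)
log2(1.967/3.502) = -0.832  (gene D)
The largest magnitude belongs to gene G.

3.805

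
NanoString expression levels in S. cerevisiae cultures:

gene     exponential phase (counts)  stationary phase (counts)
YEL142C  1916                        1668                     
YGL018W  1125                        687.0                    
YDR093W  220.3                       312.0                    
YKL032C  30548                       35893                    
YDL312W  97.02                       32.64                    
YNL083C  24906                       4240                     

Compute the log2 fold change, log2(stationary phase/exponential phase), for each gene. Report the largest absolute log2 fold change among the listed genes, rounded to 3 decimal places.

2.554

log2(1668/1916) = -0.200  (YEL142C)
log2(687.0/1125) = -0.712  (YGL018W)
log2(312.0/220.3) = 0.502  (YDR093W)
log2(35893/30548) = 0.233  (YKL032C)
log2(32.64/97.02) = -1.572  (YDL312W)
log2(4240/24906) = -2.554  (YNL083C)
The largest magnitude belongs to YNL083C.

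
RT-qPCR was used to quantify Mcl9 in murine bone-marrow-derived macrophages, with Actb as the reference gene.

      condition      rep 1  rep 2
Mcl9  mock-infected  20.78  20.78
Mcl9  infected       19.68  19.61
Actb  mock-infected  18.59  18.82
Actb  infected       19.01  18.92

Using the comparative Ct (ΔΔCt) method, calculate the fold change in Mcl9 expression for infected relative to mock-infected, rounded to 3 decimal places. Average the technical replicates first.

2.630

Mean Ct: Mcl9 mock-infected 20.780; Mcl9 infected 19.645; Actb mock-infected 18.705; Actb infected 18.965
ΔCt(mock-infected) = 20.780 − 18.705 = 2.075
ΔCt(infected) = 19.645 − 18.965 = 0.680
ΔΔCt = 0.680 − 2.075 = -1.395
Fold change = 2^(−(-1.395)) = 2^1.395 = 2.6299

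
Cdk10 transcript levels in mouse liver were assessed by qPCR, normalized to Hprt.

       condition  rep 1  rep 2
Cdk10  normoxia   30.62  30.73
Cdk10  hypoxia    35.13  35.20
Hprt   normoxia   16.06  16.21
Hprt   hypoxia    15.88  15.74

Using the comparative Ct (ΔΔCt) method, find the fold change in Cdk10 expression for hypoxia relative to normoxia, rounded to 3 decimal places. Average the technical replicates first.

Mean Ct: Cdk10 normoxia 30.675; Cdk10 hypoxia 35.165; Hprt normoxia 16.135; Hprt hypoxia 15.810
ΔCt(normoxia) = 30.675 − 16.135 = 14.540
ΔCt(hypoxia) = 35.165 − 15.810 = 19.355
ΔΔCt = 19.355 − 14.540 = 4.815
Fold change = 2^(−4.815) = 0.0355

0.036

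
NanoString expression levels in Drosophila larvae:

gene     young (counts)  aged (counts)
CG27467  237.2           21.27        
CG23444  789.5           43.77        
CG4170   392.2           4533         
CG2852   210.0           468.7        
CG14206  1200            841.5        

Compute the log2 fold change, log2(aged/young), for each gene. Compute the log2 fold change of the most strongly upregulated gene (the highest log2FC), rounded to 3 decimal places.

3.531

log2(21.27/237.2) = -3.479  (CG27467)
log2(43.77/789.5) = -4.173  (CG23444)
log2(4533/392.2) = 3.531  (CG4170)
log2(468.7/210.0) = 1.158  (CG2852)
log2(841.5/1200) = -0.512  (CG14206)
CG4170 is most strongly upregulated.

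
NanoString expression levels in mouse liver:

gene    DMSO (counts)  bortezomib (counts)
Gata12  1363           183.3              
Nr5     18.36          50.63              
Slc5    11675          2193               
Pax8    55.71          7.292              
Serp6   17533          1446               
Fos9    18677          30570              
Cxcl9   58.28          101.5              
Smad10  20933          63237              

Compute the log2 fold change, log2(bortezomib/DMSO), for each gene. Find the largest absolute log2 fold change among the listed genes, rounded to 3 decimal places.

log2(183.3/1363) = -2.895  (Gata12)
log2(50.63/18.36) = 1.463  (Nr5)
log2(2193/11675) = -2.412  (Slc5)
log2(7.292/55.71) = -2.934  (Pax8)
log2(1446/17533) = -3.600  (Serp6)
log2(30570/18677) = 0.711  (Fos9)
log2(101.5/58.28) = 0.800  (Cxcl9)
log2(63237/20933) = 1.595  (Smad10)
The largest magnitude belongs to Serp6.

3.600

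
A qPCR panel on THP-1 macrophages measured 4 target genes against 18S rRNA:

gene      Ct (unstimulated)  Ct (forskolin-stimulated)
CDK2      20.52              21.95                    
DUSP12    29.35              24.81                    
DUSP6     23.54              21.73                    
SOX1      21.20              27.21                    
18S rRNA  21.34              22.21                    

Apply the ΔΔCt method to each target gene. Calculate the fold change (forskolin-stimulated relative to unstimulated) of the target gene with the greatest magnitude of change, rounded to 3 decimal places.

42.518

CDK2: ΔΔCt = (21.95−22.21) − (20.52−21.34) = -0.26 − (-0.82) = 0.56; fold change = 2^-0.56 = 0.678
DUSP12: ΔΔCt = (24.81−22.21) − (29.35−21.34) = 2.60 − 8.01 = -5.41; fold change = 2^5.41 = 42.518
DUSP6: ΔΔCt = (21.73−22.21) − (23.54−21.34) = -0.48 − 2.20 = -2.68; fold change = 2^2.68 = 6.409
SOX1: ΔΔCt = (27.21−22.21) − (21.20−21.34) = 5.00 − (-0.14) = 5.14; fold change = 2^-5.14 = 0.028
DUSP12 has the largest |ΔΔCt| = 5.41.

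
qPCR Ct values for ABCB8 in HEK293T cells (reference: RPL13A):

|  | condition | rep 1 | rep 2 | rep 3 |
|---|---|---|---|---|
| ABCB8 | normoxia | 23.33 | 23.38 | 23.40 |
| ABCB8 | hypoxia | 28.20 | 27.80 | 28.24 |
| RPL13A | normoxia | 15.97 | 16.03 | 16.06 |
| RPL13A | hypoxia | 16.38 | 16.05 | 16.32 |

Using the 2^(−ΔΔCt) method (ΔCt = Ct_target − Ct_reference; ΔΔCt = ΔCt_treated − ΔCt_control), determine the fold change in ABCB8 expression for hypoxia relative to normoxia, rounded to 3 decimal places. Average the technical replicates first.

Mean Ct: ABCB8 normoxia 23.370; ABCB8 hypoxia 28.080; RPL13A normoxia 16.020; RPL13A hypoxia 16.250
ΔCt(normoxia) = 23.370 − 16.020 = 7.350
ΔCt(hypoxia) = 28.080 − 16.250 = 11.830
ΔΔCt = 11.830 − 7.350 = 4.480
Fold change = 2^(−4.480) = 0.0448

0.045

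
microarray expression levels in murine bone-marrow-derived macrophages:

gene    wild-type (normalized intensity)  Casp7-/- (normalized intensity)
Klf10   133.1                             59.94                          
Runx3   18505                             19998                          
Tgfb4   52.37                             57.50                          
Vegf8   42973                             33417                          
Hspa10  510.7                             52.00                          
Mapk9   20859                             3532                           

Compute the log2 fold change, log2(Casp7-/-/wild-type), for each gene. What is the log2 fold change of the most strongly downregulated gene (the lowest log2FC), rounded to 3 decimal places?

log2(59.94/133.1) = -1.151  (Klf10)
log2(19998/18505) = 0.112  (Runx3)
log2(57.50/52.37) = 0.135  (Tgfb4)
log2(33417/42973) = -0.363  (Vegf8)
log2(52.00/510.7) = -3.296  (Hspa10)
log2(3532/20859) = -2.562  (Mapk9)
Hspa10 is most strongly downregulated.

-3.296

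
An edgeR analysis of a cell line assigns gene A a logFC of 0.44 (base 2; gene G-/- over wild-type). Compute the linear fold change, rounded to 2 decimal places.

1.36

Fold change = 2^(0.44) = 1.357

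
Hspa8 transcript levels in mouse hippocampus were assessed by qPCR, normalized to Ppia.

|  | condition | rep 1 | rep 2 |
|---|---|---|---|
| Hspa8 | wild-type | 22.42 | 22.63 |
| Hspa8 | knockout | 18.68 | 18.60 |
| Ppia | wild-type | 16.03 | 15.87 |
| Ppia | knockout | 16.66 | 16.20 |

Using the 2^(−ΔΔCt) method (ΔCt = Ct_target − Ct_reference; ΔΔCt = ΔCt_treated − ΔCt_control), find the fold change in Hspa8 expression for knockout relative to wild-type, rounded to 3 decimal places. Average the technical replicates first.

Mean Ct: Hspa8 wild-type 22.525; Hspa8 knockout 18.640; Ppia wild-type 15.950; Ppia knockout 16.430
ΔCt(wild-type) = 22.525 − 15.950 = 6.575
ΔCt(knockout) = 18.640 − 16.430 = 2.210
ΔΔCt = 2.210 − 6.575 = -4.365
Fold change = 2^(−(-4.365)) = 2^4.365 = 20.6061

20.606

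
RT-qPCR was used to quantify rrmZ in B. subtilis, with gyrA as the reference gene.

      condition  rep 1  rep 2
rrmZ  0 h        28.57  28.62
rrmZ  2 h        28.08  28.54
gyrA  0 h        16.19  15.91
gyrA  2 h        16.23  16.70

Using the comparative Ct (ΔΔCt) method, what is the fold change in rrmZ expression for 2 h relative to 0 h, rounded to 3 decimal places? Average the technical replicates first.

Mean Ct: rrmZ 0 h 28.595; rrmZ 2 h 28.310; gyrA 0 h 16.050; gyrA 2 h 16.465
ΔCt(0 h) = 28.595 − 16.050 = 12.545
ΔCt(2 h) = 28.310 − 16.465 = 11.845
ΔΔCt = 11.845 − 12.545 = -0.700
Fold change = 2^(−(-0.700)) = 2^0.700 = 1.6245

1.625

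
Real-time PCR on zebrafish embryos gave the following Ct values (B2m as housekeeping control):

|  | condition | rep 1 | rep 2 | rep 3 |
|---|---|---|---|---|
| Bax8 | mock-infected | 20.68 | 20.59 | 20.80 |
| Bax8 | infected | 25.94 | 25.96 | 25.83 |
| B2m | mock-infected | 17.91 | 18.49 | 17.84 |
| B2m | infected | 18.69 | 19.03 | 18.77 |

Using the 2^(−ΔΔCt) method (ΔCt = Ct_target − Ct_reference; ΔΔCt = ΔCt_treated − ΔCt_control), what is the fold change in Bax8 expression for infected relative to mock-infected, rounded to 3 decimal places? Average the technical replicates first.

0.045

Mean Ct: Bax8 mock-infected 20.690; Bax8 infected 25.910; B2m mock-infected 18.080; B2m infected 18.830
ΔCt(mock-infected) = 20.690 − 18.080 = 2.610
ΔCt(infected) = 25.910 − 18.830 = 7.080
ΔΔCt = 7.080 − 2.610 = 4.470
Fold change = 2^(−4.470) = 0.0451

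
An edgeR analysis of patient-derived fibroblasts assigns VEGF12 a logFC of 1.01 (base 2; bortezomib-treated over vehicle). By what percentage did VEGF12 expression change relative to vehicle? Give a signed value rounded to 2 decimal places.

Fold change = 2^(1.01) = 2.0139
Percent change = (FC − 1) × 100% = (2.0139 − 1) × 100 = 101.39%

101.39%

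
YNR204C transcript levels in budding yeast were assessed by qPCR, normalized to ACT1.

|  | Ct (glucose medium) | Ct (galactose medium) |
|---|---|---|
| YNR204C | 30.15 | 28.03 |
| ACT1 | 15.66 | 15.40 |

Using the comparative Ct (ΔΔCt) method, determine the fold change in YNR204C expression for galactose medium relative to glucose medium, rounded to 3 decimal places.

ΔCt(glucose medium) = 30.150 − 15.660 = 14.490
ΔCt(galactose medium) = 28.030 − 15.400 = 12.630
ΔΔCt = 12.630 − 14.490 = -1.860
Fold change = 2^(−(-1.860)) = 2^1.860 = 3.6301

3.630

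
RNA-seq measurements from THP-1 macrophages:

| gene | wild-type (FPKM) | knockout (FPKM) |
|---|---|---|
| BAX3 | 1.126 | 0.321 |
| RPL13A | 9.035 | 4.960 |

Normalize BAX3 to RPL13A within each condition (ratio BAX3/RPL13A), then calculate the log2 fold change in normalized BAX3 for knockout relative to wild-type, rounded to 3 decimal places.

BAX3/RPL13A (wild-type) = 1.126 / 9.035 = 0.12463
BAX3/RPL13A (knockout) = 0.321 / 4.960 = 0.064718
Fold change = 0.064718 / 0.12463 = 0.5193
log2(0.5193) = -0.9454

-0.945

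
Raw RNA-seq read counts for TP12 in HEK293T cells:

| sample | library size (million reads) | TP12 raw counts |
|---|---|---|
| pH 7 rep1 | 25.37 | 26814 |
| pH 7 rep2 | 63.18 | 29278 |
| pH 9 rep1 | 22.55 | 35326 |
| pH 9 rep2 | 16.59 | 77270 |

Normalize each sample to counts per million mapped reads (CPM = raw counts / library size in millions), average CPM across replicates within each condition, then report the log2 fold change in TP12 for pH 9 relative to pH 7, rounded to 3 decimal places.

2.034

CPM(pH 7 rep1) = 26814 / 25.37 = 1056.9176
CPM(pH 7 rep2) = 29278 / 63.18 = 463.4061
CPM(pH 9 rep1) = 35326 / 22.55 = 1566.5632
CPM(pH 9 rep2) = 77270 / 16.59 = 4657.6251
mean CPM(pH 7) = 760.1619; mean CPM(pH 9) = 3112.0941
Fold change = 3112.0941 / 760.1619 = 4.09399
log2(4.09399) = 2.0335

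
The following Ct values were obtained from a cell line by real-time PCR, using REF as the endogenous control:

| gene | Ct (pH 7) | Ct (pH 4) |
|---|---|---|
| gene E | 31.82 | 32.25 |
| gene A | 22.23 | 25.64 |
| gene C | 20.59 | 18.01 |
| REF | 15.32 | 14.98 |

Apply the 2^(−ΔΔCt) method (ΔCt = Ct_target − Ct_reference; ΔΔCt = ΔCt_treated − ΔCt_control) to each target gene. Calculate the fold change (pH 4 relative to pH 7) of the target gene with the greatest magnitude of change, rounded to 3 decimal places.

gene E: ΔΔCt = (32.25−14.98) − (31.82−15.32) = 17.27 − 16.50 = 0.77; fold change = 2^-0.77 = 0.586
gene A: ΔΔCt = (25.64−14.98) − (22.23−15.32) = 10.66 − 6.91 = 3.75; fold change = 2^-3.75 = 0.074
gene C: ΔΔCt = (18.01−14.98) − (20.59−15.32) = 3.03 − 5.27 = -2.24; fold change = 2^2.24 = 4.724
gene A has the largest |ΔΔCt| = 3.75.

0.074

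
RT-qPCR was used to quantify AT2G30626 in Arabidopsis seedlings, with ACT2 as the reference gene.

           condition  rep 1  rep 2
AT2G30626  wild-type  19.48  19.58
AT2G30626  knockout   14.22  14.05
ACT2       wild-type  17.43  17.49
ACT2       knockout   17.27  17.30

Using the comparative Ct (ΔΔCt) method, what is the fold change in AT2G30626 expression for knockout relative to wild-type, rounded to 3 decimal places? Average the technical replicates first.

Mean Ct: AT2G30626 wild-type 19.530; AT2G30626 knockout 14.135; ACT2 wild-type 17.460; ACT2 knockout 17.285
ΔCt(wild-type) = 19.530 − 17.460 = 2.070
ΔCt(knockout) = 14.135 − 17.285 = -3.150
ΔΔCt = -3.150 − 2.070 = -5.220
Fold change = 2^(−(-5.220)) = 2^5.220 = 37.2715

37.271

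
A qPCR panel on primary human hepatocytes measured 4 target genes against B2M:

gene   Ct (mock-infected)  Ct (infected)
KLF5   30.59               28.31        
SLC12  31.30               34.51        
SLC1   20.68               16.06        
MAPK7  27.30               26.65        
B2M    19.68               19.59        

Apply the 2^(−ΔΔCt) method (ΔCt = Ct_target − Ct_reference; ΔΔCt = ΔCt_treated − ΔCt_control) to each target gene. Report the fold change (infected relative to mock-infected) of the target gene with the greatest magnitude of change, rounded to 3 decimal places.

23.103

KLF5: ΔΔCt = (28.31−19.59) − (30.59−19.68) = 8.72 − 10.91 = -2.19; fold change = 2^2.19 = 4.563
SLC12: ΔΔCt = (34.51−19.59) − (31.30−19.68) = 14.92 − 11.62 = 3.30; fold change = 2^-3.30 = 0.102
SLC1: ΔΔCt = (16.06−19.59) − (20.68−19.68) = -3.53 − 1.00 = -4.53; fold change = 2^4.53 = 23.103
MAPK7: ΔΔCt = (26.65−19.59) − (27.30−19.68) = 7.06 − 7.62 = -0.56; fold change = 2^0.56 = 1.474
SLC1 has the largest |ΔΔCt| = 4.53.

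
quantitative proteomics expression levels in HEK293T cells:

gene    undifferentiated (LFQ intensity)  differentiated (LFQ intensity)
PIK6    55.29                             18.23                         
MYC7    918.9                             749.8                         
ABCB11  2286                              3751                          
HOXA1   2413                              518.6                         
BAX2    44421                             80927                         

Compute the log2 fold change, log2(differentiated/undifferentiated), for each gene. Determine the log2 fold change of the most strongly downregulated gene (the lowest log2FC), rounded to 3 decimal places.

-2.218

log2(18.23/55.29) = -1.601  (PIK6)
log2(749.8/918.9) = -0.293  (MYC7)
log2(3751/2286) = 0.714  (ABCB11)
log2(518.6/2413) = -2.218  (HOXA1)
log2(80927/44421) = 0.865  (BAX2)
HOXA1 is most strongly downregulated.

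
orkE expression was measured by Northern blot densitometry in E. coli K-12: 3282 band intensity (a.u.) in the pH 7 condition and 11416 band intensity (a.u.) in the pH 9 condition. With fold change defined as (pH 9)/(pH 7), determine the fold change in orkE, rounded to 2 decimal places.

Fold change = 11416 / 3282 = 3.478
orkE is upregulated.

3.48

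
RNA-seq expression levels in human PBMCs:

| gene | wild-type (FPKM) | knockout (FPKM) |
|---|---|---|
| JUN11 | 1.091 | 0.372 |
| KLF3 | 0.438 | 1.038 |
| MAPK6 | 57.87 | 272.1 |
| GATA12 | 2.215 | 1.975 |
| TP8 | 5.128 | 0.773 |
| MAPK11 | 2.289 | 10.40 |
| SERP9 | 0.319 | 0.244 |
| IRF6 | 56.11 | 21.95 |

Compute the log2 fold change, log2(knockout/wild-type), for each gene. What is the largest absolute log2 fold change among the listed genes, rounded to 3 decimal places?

log2(0.372/1.091) = -1.552  (JUN11)
log2(1.038/0.438) = 1.245  (KLF3)
log2(272.1/57.87) = 2.233  (MAPK6)
log2(1.975/2.215) = -0.165  (GATA12)
log2(0.773/5.128) = -2.730  (TP8)
log2(10.40/2.289) = 2.184  (MAPK11)
log2(0.244/0.319) = -0.387  (SERP9)
log2(21.95/56.11) = -1.354  (IRF6)
The largest magnitude belongs to TP8.

2.730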